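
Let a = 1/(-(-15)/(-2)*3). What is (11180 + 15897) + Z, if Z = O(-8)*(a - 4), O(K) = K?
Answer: 1219921/45 ≈ 27109.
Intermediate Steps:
a = -2/45 (a = 1/(-(-15)*(-1)/2*3) = 1/(-3*5/2*3) = 1/(-15/2*3) = 1/(-45/2) = -2/45 ≈ -0.044444)
Z = 1456/45 (Z = -8*(-2/45 - 4) = -8*(-182/45) = 1456/45 ≈ 32.356)
(11180 + 15897) + Z = (11180 + 15897) + 1456/45 = 27077 + 1456/45 = 1219921/45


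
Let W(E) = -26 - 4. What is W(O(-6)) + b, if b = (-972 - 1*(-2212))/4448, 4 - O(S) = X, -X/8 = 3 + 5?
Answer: -16525/556 ≈ -29.721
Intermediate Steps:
X = -64 (X = -8*(3 + 5) = -8*8 = -64)
O(S) = 68 (O(S) = 4 - 1*(-64) = 4 + 64 = 68)
b = 155/556 (b = (-972 + 2212)*(1/4448) = 1240*(1/4448) = 155/556 ≈ 0.27878)
W(E) = -30
W(O(-6)) + b = -30 + 155/556 = -16525/556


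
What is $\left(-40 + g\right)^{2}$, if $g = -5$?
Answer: $2025$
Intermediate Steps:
$\left(-40 + g\right)^{2} = \left(-40 - 5\right)^{2} = \left(-45\right)^{2} = 2025$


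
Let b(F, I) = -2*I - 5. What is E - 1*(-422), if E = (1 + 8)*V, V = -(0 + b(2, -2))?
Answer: 431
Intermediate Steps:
b(F, I) = -5 - 2*I
V = 1 (V = -(0 + (-5 - 2*(-2))) = -(0 + (-5 + 4)) = -(0 - 1) = -1*(-1) = 1)
E = 9 (E = (1 + 8)*1 = 9*1 = 9)
E - 1*(-422) = 9 - 1*(-422) = 9 + 422 = 431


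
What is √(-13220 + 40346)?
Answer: 3*√3014 ≈ 164.70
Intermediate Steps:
√(-13220 + 40346) = √27126 = 3*√3014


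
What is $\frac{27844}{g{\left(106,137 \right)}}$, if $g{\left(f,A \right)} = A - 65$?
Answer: $\frac{6961}{18} \approx 386.72$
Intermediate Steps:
$g{\left(f,A \right)} = -65 + A$
$\frac{27844}{g{\left(106,137 \right)}} = \frac{27844}{-65 + 137} = \frac{27844}{72} = 27844 \cdot \frac{1}{72} = \frac{6961}{18}$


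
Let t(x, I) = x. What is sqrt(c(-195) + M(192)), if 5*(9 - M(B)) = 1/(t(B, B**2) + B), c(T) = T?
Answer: I*sqrt(10713630)/240 ≈ 13.638*I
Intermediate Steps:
M(B) = 9 - 1/(10*B) (M(B) = 9 - 1/(5*(B + B)) = 9 - 1/(2*B)/5 = 9 - 1/(10*B))
sqrt(c(-195) + M(192)) = sqrt(-195 + (9 - 1/10/192)) = sqrt(-195 + (9 - 1/10*1/192)) = sqrt(-195 + (9 - 1/1920)) = sqrt(-195 + 17279/1920) = sqrt(-357121/1920) = I*sqrt(10713630)/240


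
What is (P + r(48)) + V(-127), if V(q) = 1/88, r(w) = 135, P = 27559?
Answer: 2437073/88 ≈ 27694.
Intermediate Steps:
V(q) = 1/88
(P + r(48)) + V(-127) = (27559 + 135) + 1/88 = 27694 + 1/88 = 2437073/88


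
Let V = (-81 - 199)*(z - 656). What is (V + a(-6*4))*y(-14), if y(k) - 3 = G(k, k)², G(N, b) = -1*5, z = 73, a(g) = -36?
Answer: 4569712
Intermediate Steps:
G(N, b) = -5
y(k) = 28 (y(k) = 3 + (-5)² = 3 + 25 = 28)
V = 163240 (V = (-81 - 199)*(73 - 656) = -280*(-583) = 163240)
(V + a(-6*4))*y(-14) = (163240 - 36)*28 = 163204*28 = 4569712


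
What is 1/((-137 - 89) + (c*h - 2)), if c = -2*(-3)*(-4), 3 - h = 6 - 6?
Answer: -1/300 ≈ -0.0033333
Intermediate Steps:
h = 3 (h = 3 - (6 - 6) = 3 - 1*0 = 3 + 0 = 3)
c = -24 (c = 6*(-4) = -24)
1/((-137 - 89) + (c*h - 2)) = 1/((-137 - 89) + (-24*3 - 2)) = 1/(-226 + (-72 - 2)) = 1/(-226 - 74) = 1/(-300) = -1/300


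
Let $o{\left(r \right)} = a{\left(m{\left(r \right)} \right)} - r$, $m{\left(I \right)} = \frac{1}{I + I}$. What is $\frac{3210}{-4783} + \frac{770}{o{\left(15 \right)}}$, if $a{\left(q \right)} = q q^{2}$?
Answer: $- \frac{14391230970}{276730031} \approx -52.005$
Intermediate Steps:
$m{\left(I \right)} = \frac{1}{2 I}$
$a{\left(q \right)} = q^{3}$
$o{\left(r \right)} = - r + \frac{1}{8 r^{3}}$ ($o{\left(r \right)} = \left(\frac{1}{2 r}\right)^{3} - r = \frac{1}{8 r^{3}} - r = - r + \frac{1}{8 r^{3}}$)
$\frac{3210}{-4783} + \frac{770}{o{\left(15 \right)}} = \frac{3210}{-4783} + \frac{770}{\left(-1\right) 15 + \frac{1}{8 \cdot 3375}} = 3210 \left(- \frac{1}{4783}\right) + \frac{770}{-15 + \frac{1}{8} \cdot \frac{1}{3375}} = - \frac{3210}{4783} + \frac{770}{-15 + \frac{1}{27000}} = - \frac{3210}{4783} + \frac{770}{- \frac{404999}{27000}} = - \frac{3210}{4783} + 770 \left(- \frac{27000}{404999}\right) = - \frac{3210}{4783} - \frac{2970000}{57857} = - \frac{14391230970}{276730031}$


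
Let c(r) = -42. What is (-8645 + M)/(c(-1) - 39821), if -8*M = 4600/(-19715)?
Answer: 34087120/157179809 ≈ 0.21687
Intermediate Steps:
M = 115/3943 (M = -575/(-19715) = -575*(-1)/19715 = -⅛*(-920/3943) = 115/3943 ≈ 0.029166)
(-8645 + M)/(c(-1) - 39821) = (-8645 + 115/3943)/(-42 - 39821) = -34087120/3943/(-39863) = -34087120/3943*(-1/39863) = 34087120/157179809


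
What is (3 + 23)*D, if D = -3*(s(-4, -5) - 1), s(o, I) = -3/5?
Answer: 624/5 ≈ 124.80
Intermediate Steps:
s(o, I) = -⅗ (s(o, I) = -3*⅕ = -⅗)
D = 24/5 (D = -3*(-⅗ - 1) = -3*(-8/5) = 24/5 ≈ 4.8000)
(3 + 23)*D = (3 + 23)*(24/5) = 26*(24/5) = 624/5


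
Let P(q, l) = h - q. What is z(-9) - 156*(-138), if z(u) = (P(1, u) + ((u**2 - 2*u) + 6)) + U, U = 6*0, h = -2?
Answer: 21630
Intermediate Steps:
P(q, l) = -2 - q
U = 0
z(u) = 3 + u**2 - 2*u (z(u) = ((-2 - 1*1) + ((u**2 - 2*u) + 6)) + 0 = ((-2 - 1) + (6 + u**2 - 2*u)) + 0 = (-3 + (6 + u**2 - 2*u)) + 0 = (3 + u**2 - 2*u) + 0 = 3 + u**2 - 2*u)
z(-9) - 156*(-138) = (3 + (-9)**2 - 2*(-9)) - 156*(-138) = (3 + 81 + 18) + 21528 = 102 + 21528 = 21630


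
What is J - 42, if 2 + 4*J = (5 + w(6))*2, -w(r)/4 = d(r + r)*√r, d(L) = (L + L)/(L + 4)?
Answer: -40 - 3*√6 ≈ -47.348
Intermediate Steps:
d(L) = 2*L/(4 + L) (d(L) = (2*L)/(4 + L) = 2*L/(4 + L))
w(r) = -16*r^(3/2)/(4 + 2*r) (w(r) = -4*2*(r + r)/(4 + (r + r))*√r = -4*2*(2*r)/(4 + 2*r)*√r = -4*4*r/(4 + 2*r)*√r = -16*r^(3/2)/(4 + 2*r))
J = 2 - 3*√6 (J = -½ + ((5 - 8*6^(3/2)/(2 + 6))*2)/4 = -½ + ((5 - 8*6*√6/8)*2)/4 = -½ + ((5 - 8*6*√6*⅛)*2)/4 = -½ + ((5 - 6*√6)*2)/4 = -½ + (10 - 12*√6)/4 = -½ + (5/2 - 3*√6) = 2 - 3*√6 ≈ -5.3485)
J - 42 = (2 - 3*√6) - 42 = -40 - 3*√6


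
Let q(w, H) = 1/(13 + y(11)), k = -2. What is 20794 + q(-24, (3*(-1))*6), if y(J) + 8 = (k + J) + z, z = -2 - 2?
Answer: 207941/10 ≈ 20794.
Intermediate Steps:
z = -4
y(J) = -14 + J (y(J) = -8 + ((-2 + J) - 4) = -8 + (-6 + J) = -14 + J)
q(w, H) = 1/10 (q(w, H) = 1/(13 + (-14 + 11)) = 1/(13 - 3) = 1/10)
20794 + q(-24, (3*(-1))*6) = 20794 + 1/10 = 207941/10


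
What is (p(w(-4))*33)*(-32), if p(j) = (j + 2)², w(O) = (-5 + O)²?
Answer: -7274784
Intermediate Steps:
p(j) = (2 + j)²
(p(w(-4))*33)*(-32) = ((2 + (-5 - 4)²)²*33)*(-32) = ((2 + (-9)²)²*33)*(-32) = ((2 + 81)²*33)*(-32) = (83²*33)*(-32) = (6889*33)*(-32) = 227337*(-32) = -7274784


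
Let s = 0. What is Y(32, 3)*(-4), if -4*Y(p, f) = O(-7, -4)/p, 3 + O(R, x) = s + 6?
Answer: 3/32 ≈ 0.093750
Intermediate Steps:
O(R, x) = 3 (O(R, x) = -3 + (0 + 6) = -3 + 6 = 3)
Y(p, f) = -3/(4*p)
Y(32, 3)*(-4) = -¾/32*(-4) = -¾*1/32*(-4) = -3/128*(-4) = 3/32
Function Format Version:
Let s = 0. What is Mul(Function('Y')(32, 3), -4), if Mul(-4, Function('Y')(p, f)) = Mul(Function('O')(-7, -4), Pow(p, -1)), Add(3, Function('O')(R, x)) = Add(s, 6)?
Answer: Rational(3, 32) ≈ 0.093750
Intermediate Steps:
Function('O')(R, x) = 3 (Function('O')(R, x) = Add(-3, Add(0, 6)) = Add(-3, 6) = 3)
Function('Y')(p, f) = Mul(Rational(-3, 4), Pow(p, -1)) (Function('Y')(p, f) = Mul(Rational(-1, 4), Mul(3, Pow(p, -1))) = Mul(Rational(-3, 4), Pow(p, -1)))
Mul(Function('Y')(32, 3), -4) = Mul(Mul(Rational(-3, 4), Pow(32, -1)), -4) = Mul(Mul(Rational(-3, 4), Rational(1, 32)), -4) = Mul(Rational(-3, 128), -4) = Rational(3, 32)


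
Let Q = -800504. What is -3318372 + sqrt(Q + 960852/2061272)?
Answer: -3318372 + I*sqrt(212575827644243762)/515318 ≈ -3.3184e+6 + 894.71*I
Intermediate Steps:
-3318372 + sqrt(Q + 960852/2061272) = -3318372 + sqrt(-800504 + 960852/2061272) = -3318372 + sqrt(-800504 + 960852*(1/2061272)) = -3318372 + sqrt(-800504 + 240213/515318) = -3318372 + sqrt(-412513880059/515318) = -3318372 + I*sqrt(212575827644243762)/515318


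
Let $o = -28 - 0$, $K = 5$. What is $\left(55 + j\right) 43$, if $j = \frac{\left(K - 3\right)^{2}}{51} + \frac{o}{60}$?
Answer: $\frac{199606}{85} \approx 2348.3$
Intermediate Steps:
$o = -28$ ($o = -28 + 0 = -28$)
$j = - \frac{33}{85}$ ($j = \frac{\left(5 - 3\right)^{2}}{51} - \frac{28}{60} = 2^{2} \cdot \frac{1}{51} - \frac{7}{15} = 4 \cdot \frac{1}{51} - \frac{7}{15} = \frac{4}{51} - \frac{7}{15} = - \frac{33}{85} \approx -0.38824$)
$\left(55 + j\right) 43 = \left(55 - \frac{33}{85}\right) 43 = \frac{4642}{85} \cdot 43 = \frac{199606}{85}$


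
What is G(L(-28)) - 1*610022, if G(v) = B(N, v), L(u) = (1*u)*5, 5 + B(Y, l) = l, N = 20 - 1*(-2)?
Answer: -610167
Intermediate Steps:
N = 22 (N = 20 + 2 = 22)
B(Y, l) = -5 + l
L(u) = 5*u (L(u) = u*5 = 5*u)
G(v) = -5 + v
G(L(-28)) - 1*610022 = (-5 + 5*(-28)) - 1*610022 = (-5 - 140) - 610022 = -145 - 610022 = -610167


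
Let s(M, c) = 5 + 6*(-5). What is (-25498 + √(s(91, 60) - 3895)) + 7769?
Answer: -17729 + 28*I*√5 ≈ -17729.0 + 62.61*I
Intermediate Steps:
s(M, c) = -25 (s(M, c) = 5 - 30 = -25)
(-25498 + √(s(91, 60) - 3895)) + 7769 = (-25498 + √(-25 - 3895)) + 7769 = (-25498 + √(-3920)) + 7769 = (-25498 + 28*I*√5) + 7769 = -17729 + 28*I*√5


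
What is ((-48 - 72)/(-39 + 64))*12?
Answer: -288/5 ≈ -57.600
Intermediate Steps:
((-48 - 72)/(-39 + 64))*12 = -120/25*12 = -120*1/25*12 = -24/5*12 = -288/5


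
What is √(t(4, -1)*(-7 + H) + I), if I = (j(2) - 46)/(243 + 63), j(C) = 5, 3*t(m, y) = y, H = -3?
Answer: √33286/102 ≈ 1.7887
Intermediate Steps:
t(m, y) = y/3
I = -41/306 (I = (5 - 46)/(243 + 63) = -41/306 ≈ -0.13399)
√(t(4, -1)*(-7 + H) + I) = √(((⅓)*(-1))*(-7 - 3) - 41/306) = √(-⅓*(-10) - 41/306) = √(10/3 - 41/306) = √(979/306) = √33286/102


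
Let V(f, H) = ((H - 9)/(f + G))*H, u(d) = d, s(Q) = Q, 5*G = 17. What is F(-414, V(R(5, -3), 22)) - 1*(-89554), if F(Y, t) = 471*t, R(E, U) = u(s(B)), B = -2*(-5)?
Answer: 6673648/67 ≈ 99607.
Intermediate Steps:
G = 17/5 (G = (⅕)*17 = 17/5 ≈ 3.4000)
B = 10
R(E, U) = 10
V(f, H) = H*(-9 + H)/(17/5 + f) (V(f, H) = ((H - 9)/(f + 17/5))*H = ((-9 + H)/(17/5 + f))*H = H*(-9 + H)/(17/5 + f))
F(-414, V(R(5, -3), 22)) - 1*(-89554) = 471*(5*22*(-9 + 22)/(17 + 5*10)) - 1*(-89554) = 471*(5*22*13/(17 + 50)) + 89554 = 471*(5*22*13/67) + 89554 = 471*(5*22*(1/67)*13) + 89554 = 471*(1430/67) + 89554 = 673530/67 + 89554 = 6673648/67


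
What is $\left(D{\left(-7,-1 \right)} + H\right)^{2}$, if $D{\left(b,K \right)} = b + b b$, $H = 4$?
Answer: $2116$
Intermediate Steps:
$D{\left(b,K \right)} = b + b^{2}$
$\left(D{\left(-7,-1 \right)} + H\right)^{2} = \left(- 7 \left(1 - 7\right) + 4\right)^{2} = \left(\left(-7\right) \left(-6\right) + 4\right)^{2} = \left(42 + 4\right)^{2} = 46^{2} = 2116$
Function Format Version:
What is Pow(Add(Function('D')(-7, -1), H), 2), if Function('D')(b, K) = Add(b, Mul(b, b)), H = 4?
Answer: 2116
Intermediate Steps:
Function('D')(b, K) = Add(b, Pow(b, 2))
Pow(Add(Function('D')(-7, -1), H), 2) = Pow(Add(Mul(-7, Add(1, -7)), 4), 2) = Pow(Add(Mul(-7, -6), 4), 2) = Pow(Add(42, 4), 2) = Pow(46, 2) = 2116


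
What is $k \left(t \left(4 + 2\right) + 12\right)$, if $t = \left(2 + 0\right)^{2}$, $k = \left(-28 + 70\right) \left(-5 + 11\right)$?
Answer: $9072$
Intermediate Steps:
$k = 252$ ($k = 42 \cdot 6 = 252$)
$t = 4$ ($t = 2^{2} = 4$)
$k \left(t \left(4 + 2\right) + 12\right) = 252 \left(4 \left(4 + 2\right) + 12\right) = 252 \left(4 \cdot 6 + 12\right) = 252 \left(24 + 12\right) = 252 \cdot 36 = 9072$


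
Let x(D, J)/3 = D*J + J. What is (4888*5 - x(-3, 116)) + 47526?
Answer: 72662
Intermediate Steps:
x(D, J) = 3*J + 3*D*J (x(D, J) = 3*(D*J + J) = 3*(J + D*J) = 3*J + 3*D*J)
(4888*5 - x(-3, 116)) + 47526 = (4888*5 - 3*116*(1 - 3)) + 47526 = (24440 - 3*116*(-2)) + 47526 = (24440 - 1*(-696)) + 47526 = (24440 + 696) + 47526 = 25136 + 47526 = 72662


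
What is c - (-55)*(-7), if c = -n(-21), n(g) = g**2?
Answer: -826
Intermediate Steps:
c = -441 (c = -1*(-21)**2 = -1*441 = -441)
c - (-55)*(-7) = -441 - (-55)*(-7) = -441 - 1*385 = -441 - 385 = -826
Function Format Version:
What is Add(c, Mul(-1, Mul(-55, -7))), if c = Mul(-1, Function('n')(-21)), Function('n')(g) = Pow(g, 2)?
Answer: -826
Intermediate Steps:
c = -441 (c = Mul(-1, Pow(-21, 2)) = Mul(-1, 441) = -441)
Add(c, Mul(-1, Mul(-55, -7))) = Add(-441, Mul(-1, Mul(-55, -7))) = Add(-441, Mul(-1, 385)) = Add(-441, -385) = -826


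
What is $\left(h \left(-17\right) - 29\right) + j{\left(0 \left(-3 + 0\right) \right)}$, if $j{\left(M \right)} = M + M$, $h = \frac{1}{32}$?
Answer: $- \frac{945}{32} \approx -29.531$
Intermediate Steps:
$h = \frac{1}{32} \approx 0.03125$
$j{\left(M \right)} = 2 M$
$\left(h \left(-17\right) - 29\right) + j{\left(0 \left(-3 + 0\right) \right)} = \left(\frac{1}{32} \left(-17\right) - 29\right) + 2 \cdot 0 \left(-3 + 0\right) = \left(- \frac{17}{32} - 29\right) + 2 \cdot 0 \left(-3\right) = - \frac{945}{32} + 2 \cdot 0 = - \frac{945}{32} + 0 = - \frac{945}{32}$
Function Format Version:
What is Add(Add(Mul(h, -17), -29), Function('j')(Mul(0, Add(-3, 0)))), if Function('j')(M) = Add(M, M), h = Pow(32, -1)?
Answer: Rational(-945, 32) ≈ -29.531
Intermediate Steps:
h = Rational(1, 32) ≈ 0.031250
Function('j')(M) = Mul(2, M)
Add(Add(Mul(h, -17), -29), Function('j')(Mul(0, Add(-3, 0)))) = Add(Add(Mul(Rational(1, 32), -17), -29), Mul(2, Mul(0, Add(-3, 0)))) = Add(Add(Rational(-17, 32), -29), Mul(2, Mul(0, -3))) = Add(Rational(-945, 32), Mul(2, 0)) = Add(Rational(-945, 32), 0) = Rational(-945, 32)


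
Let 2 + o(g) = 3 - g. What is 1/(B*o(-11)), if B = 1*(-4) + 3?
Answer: -1/12 ≈ -0.083333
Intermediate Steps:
o(g) = 1 - g (o(g) = -2 + (3 - g) = 1 - g)
B = -1 (B = -4 + 3 = -1)
1/(B*o(-11)) = 1/(-(1 - 1*(-11))) = 1/(-(1 + 11)) = 1/(-1*12) = 1/(-12) = -1/12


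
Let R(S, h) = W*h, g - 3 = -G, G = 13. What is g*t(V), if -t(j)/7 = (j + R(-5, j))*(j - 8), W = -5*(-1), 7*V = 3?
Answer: -9540/7 ≈ -1362.9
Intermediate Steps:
V = 3/7 (V = (⅐)*3 = 3/7 ≈ 0.42857)
g = -10 (g = 3 - 1*13 = 3 - 13 = -10)
W = 5
R(S, h) = 5*h
t(j) = -42*j*(-8 + j) (t(j) = -7*(j + 5*j)*(j - 8) = -7*6*j*(-8 + j) = -42*j*(-8 + j))
g*t(V) = -420*3*(8 - 1*3/7)/7 = -420*3*(8 - 3/7)/7 = -420*3*53/(7*7) = -10*954/7 = -9540/7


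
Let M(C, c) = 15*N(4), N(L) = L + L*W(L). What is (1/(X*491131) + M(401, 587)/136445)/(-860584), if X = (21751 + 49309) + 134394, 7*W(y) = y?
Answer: -13319437549591/16587879706187415638768 ≈ -8.0296e-10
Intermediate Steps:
W(y) = y/7
N(L) = L + L²/7 (N(L) = L + L*(L/7) = L + L²/7)
X = 205454 (X = 71060 + 134394 = 205454)
M(C, c) = 660/7 (M(C, c) = 15*((⅐)*4*(7 + 4)) = 15*((⅐)*4*11) = 15*(44/7) = 660/7)
(1/(X*491131) + M(401, 587)/136445)/(-860584) = (1/(205454*491131) + (660/7)/136445)/(-860584) = ((1/205454)*(1/491131) + (660/7)*(1/136445))*(-1/860584) = (1/100904828474 + 132/191023)*(-1/860584) = (13319437549591/19275143049588902)*(-1/860584) = -13319437549591/16587879706187415638768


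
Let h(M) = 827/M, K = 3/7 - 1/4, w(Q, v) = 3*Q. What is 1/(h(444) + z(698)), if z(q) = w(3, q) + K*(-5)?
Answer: 1554/15493 ≈ 0.10030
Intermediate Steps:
K = 5/28 (K = 3*(⅐) - 1*¼ = 3/7 - ¼ = 5/28 ≈ 0.17857)
z(q) = 227/28 (z(q) = 3*3 + (5/28)*(-5) = 9 - 25/28 = 227/28)
1/(h(444) + z(698)) = 1/(827/444 + 227/28) = 1/(15493/1554) = 1554/15493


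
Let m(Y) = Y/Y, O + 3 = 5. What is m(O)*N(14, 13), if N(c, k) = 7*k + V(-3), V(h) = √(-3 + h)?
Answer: 91 + I*√6 ≈ 91.0 + 2.4495*I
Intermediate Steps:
O = 2 (O = -3 + 5 = 2)
N(c, k) = 7*k + I*√6 (N(c, k) = 7*k + √(-3 - 3) = 7*k + √(-6) = 7*k + I*√6)
m(Y) = 1
m(O)*N(14, 13) = 1*(7*13 + I*√6) = 1*(91 + I*√6) = 91 + I*√6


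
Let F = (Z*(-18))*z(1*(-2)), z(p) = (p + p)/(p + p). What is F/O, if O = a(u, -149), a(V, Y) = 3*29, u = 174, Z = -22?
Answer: 132/29 ≈ 4.5517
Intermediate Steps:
z(p) = 1 (z(p) = (2*p)/((2*p)) = (2*p)*(1/(2*p)) = 1)
a(V, Y) = 87
F = 396 (F = -22*(-18)*1 = 396*1 = 396)
O = 87
F/O = 396/87 = 396*(1/87) = 132/29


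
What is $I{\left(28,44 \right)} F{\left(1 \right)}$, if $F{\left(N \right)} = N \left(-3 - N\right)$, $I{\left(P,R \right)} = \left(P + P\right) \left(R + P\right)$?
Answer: $-16128$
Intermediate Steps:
$I{\left(P,R \right)} = 2 P \left(P + R\right)$
$I{\left(28,44 \right)} F{\left(1 \right)} = 2 \cdot 28 \left(28 + 44\right) \left(\left(-1\right) 1 \left(3 + 1\right)\right) = 2 \cdot 28 \cdot 72 \left(\left(-1\right) 1 \cdot 4\right) = 4032 \left(-4\right) = -16128$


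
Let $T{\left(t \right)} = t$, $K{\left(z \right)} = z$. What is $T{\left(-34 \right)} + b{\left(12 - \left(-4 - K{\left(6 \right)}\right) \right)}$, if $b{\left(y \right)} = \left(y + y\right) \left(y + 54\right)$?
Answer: $3310$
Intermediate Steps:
$b{\left(y \right)} = 2 y \left(54 + y\right)$
$T{\left(-34 \right)} + b{\left(12 - \left(-4 - K{\left(6 \right)}\right) \right)} = -34 + 2 \left(12 - \left(-4 - 6\right)\right) \left(54 + \left(12 - \left(-4 - 6\right)\right)\right) = -34 + 2 \left(12 - -10\right) \left(54 + \left(12 - -10\right)\right) = -34 + 2 \left(12 + 10\right) \left(54 + \left(12 + 10\right)\right) = -34 + 2 \cdot 22 \left(54 + 22\right) = -34 + 2 \cdot 22 \cdot 76 = -34 + 3344 = 3310$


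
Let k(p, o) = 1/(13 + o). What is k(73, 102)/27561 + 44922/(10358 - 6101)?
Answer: 5273368781/499726865 ≈ 10.553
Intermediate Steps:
k(73, 102)/27561 + 44922/(10358 - 6101) = 1/((13 + 102)*27561) + 44922/(10358 - 6101) = (1/27561)/115 + 44922/4257 = (1/115)*(1/27561) + 44922*(1/4257) = 1/3169515 + 14974/1419 = 5273368781/499726865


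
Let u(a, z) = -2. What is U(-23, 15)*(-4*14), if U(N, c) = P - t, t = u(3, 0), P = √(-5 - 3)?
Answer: -112 - 112*I*√2 ≈ -112.0 - 158.39*I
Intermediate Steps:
P = 2*I*√2 (P = √(-8) = 2*I*√2 ≈ 2.8284*I)
t = -2
U(N, c) = 2 + 2*I*√2 (U(N, c) = 2*I*√2 - 1*(-2) = 2*I*√2 + 2 = 2 + 2*I*√2)
U(-23, 15)*(-4*14) = (2 + 2*I*√2)*(-4*14) = (2 + 2*I*√2)*(-56) = -112 - 112*I*√2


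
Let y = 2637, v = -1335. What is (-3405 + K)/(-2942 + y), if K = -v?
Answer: 414/61 ≈ 6.7869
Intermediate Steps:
K = 1335 (K = -1*(-1335) = 1335)
(-3405 + K)/(-2942 + y) = (-3405 + 1335)/(-2942 + 2637) = -2070/(-305) = -2070*(-1/305) = 414/61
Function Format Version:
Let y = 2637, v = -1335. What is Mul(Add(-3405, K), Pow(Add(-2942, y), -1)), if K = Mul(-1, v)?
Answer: Rational(414, 61) ≈ 6.7869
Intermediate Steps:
K = 1335 (K = Mul(-1, -1335) = 1335)
Mul(Add(-3405, K), Pow(Add(-2942, y), -1)) = Mul(Add(-3405, 1335), Pow(Add(-2942, 2637), -1)) = Mul(-2070, Pow(-305, -1)) = Mul(-2070, Rational(-1, 305)) = Rational(414, 61)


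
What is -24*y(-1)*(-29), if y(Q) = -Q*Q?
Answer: -696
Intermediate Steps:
y(Q) = -Q²
-24*y(-1)*(-29) = -(-24)*(-1)²*(-29) = -(-24)*(-29) = -24*(-1)*(-29) = 24*(-29) = -696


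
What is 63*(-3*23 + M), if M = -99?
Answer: -10584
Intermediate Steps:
63*(-3*23 + M) = 63*(-3*23 - 99) = 63*(-69 - 99) = 63*(-168) = -10584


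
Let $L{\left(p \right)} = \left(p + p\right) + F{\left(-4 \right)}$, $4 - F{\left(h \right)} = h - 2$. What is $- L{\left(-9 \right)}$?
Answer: $8$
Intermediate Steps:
$F{\left(h \right)} = 6 - h$ ($F{\left(h \right)} = 4 - \left(h - 2\right) = 4 - \left(-2 + h\right) = 6 - h$)
$L{\left(p \right)} = 10 + 2 p$ ($L{\left(p \right)} = \left(p + p\right) + \left(6 - -4\right) = 2 p + \left(6 + 4\right) = 2 p + 10 = 10 + 2 p$)
$- L{\left(-9 \right)} = - (10 + 2 \left(-9\right)) = - (10 - 18) = \left(-1\right) \left(-8\right) = 8$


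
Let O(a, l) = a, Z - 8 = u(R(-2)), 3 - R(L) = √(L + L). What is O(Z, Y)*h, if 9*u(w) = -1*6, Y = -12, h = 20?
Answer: 440/3 ≈ 146.67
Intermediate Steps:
R(L) = 3 - √2*√L (R(L) = 3 - √(L + L) = 3 - √(2*L) = 3 - √2*√L)
u(w) = -⅔ (u(w) = (-1*6)/9 = (⅑)*(-6) = -⅔)
Z = 22/3 (Z = 8 - ⅔ = 22/3 ≈ 7.3333)
O(Z, Y)*h = (22/3)*20 = 440/3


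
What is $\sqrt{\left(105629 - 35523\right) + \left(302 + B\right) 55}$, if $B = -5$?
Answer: $\sqrt{86441} \approx 294.01$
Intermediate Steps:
$\sqrt{\left(105629 - 35523\right) + \left(302 + B\right) 55} = \sqrt{\left(105629 - 35523\right) + \left(302 - 5\right) 55} = \sqrt{\left(105629 - 35523\right) + 297 \cdot 55} = \sqrt{70106 + 16335} = \sqrt{86441}$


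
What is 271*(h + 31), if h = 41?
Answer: 19512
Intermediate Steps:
271*(h + 31) = 271*(41 + 31) = 271*72 = 19512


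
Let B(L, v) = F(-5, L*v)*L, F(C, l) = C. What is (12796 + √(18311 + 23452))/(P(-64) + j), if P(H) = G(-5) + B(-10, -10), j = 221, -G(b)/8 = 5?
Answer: 1828/33 + √41763/231 ≈ 56.279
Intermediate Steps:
G(b) = -40 (G(b) = -8*5 = -40)
B(L, v) = -5*L
P(H) = 10 (P(H) = -40 - 5*(-10) = -40 + 50 = 10)
(12796 + √(18311 + 23452))/(P(-64) + j) = (12796 + √(18311 + 23452))/(10 + 221) = (12796 + √41763)/231 = (12796 + √41763)*(1/231) = 1828/33 + √41763/231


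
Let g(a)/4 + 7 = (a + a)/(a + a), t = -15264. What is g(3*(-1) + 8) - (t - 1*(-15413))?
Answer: -173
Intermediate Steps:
g(a) = -24 (g(a) = -28 + 4*((a + a)/(a + a)) = -28 + 4*((2*a)/((2*a))) = -28 + 4*((2*a)*(1/(2*a))) = -28 + 4*1 = -28 + 4 = -24)
g(3*(-1) + 8) - (t - 1*(-15413)) = -24 - (-15264 - 1*(-15413)) = -24 - (-15264 + 15413) = -24 - 1*149 = -24 - 149 = -173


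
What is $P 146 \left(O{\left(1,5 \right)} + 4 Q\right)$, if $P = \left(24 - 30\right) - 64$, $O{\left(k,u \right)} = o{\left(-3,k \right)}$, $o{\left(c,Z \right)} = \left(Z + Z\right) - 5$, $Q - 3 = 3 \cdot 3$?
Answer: $-459900$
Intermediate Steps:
$Q = 12$ ($Q = 3 + 3 \cdot 3 = 3 + 9 = 12$)
$o{\left(c,Z \right)} = -5 + 2 Z$ ($o{\left(c,Z \right)} = 2 Z - 5 = -5 + 2 Z$)
$O{\left(k,u \right)} = -5 + 2 k$
$P = -70$ ($P = \left(24 - 30\right) - 64 = -6 - 64 = -70$)
$P 146 \left(O{\left(1,5 \right)} + 4 Q\right) = \left(-70\right) 146 \left(\left(-5 + 2 \cdot 1\right) + 4 \cdot 12\right) = - 10220 \left(\left(-5 + 2\right) + 48\right) = - 10220 \left(-3 + 48\right) = \left(-10220\right) 45 = -459900$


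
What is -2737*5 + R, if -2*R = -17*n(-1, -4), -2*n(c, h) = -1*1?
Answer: -54723/4 ≈ -13681.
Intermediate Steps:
n(c, h) = 1/2 (n(c, h) = -(-1)/2 = -1/2*(-1) = 1/2)
R = 17/4 (R = -(-17)/(2*2) = -1/2*(-17/2) = 17/4 ≈ 4.2500)
-2737*5 + R = -2737*5 + 17/4 = -119*115 + 17/4 = -13685 + 17/4 = -54723/4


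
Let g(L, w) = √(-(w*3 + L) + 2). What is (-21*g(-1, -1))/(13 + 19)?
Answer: -21*√6/32 ≈ -1.6075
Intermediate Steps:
g(L, w) = √(2 - L - 3*w) (g(L, w) = √(-(3*w + L) + 2) = √(-(L + 3*w) + 2) = √((-L - 3*w) + 2) = √(2 - L - 3*w))
(-21*g(-1, -1))/(13 + 19) = (-21*√(2 - 1*(-1) - 3*(-1)))/(13 + 19) = -21*√(2 + 1 + 3)/32 = -21*√6*(1/32) = -21*√6/32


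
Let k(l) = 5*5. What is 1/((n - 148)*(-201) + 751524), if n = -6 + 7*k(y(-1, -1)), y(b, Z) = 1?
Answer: 1/747303 ≈ 1.3381e-6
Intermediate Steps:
k(l) = 25
n = 169 (n = -6 + 7*25 = -6 + 175 = 169)
1/((n - 148)*(-201) + 751524) = 1/((169 - 148)*(-201) + 751524) = 1/(21*(-201) + 751524) = 1/(-4221 + 751524) = 1/747303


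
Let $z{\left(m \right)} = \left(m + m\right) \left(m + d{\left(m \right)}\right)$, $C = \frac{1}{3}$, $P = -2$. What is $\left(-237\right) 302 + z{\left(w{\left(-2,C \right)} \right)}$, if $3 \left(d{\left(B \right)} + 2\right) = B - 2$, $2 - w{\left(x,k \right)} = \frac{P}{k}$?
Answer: $-71446$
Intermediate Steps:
$C = \frac{1}{3} \approx 0.33333$
$w{\left(x,k \right)} = 2 + \frac{2}{k}$ ($w{\left(x,k \right)} = 2 - - \frac{2}{k} = 2 + \frac{2}{k}$)
$d{\left(B \right)} = - \frac{8}{3} + \frac{B}{3}$ ($d{\left(B \right)} = -2 + \frac{B - 2}{3} = -2 + \frac{-2 + B}{3} = -2 + \left(- \frac{2}{3} + \frac{B}{3}\right) = - \frac{8}{3} + \frac{B}{3}$)
$z{\left(m \right)} = 2 m \left(- \frac{8}{3} + \frac{4 m}{3}\right)$ ($z{\left(m \right)} = \left(m + m\right) \left(m + \left(- \frac{8}{3} + \frac{m}{3}\right)\right) = 2 m \left(- \frac{8}{3} + \frac{4 m}{3}\right)$)
$\left(-237\right) 302 + z{\left(w{\left(-2,C \right)} \right)} = \left(-237\right) 302 + \frac{8 \left(2 + 2 \frac{1}{\frac{1}{3}}\right) \left(-2 + \left(2 + 2 \frac{1}{\frac{1}{3}}\right)\right)}{3} = -71574 + \frac{8 \left(2 + 2 \cdot 3\right) \left(-2 + \left(2 + 2 \cdot 3\right)\right)}{3} = -71574 + \frac{8 \left(2 + 6\right) \left(-2 + \left(2 + 6\right)\right)}{3} = -71574 + \frac{8}{3} \cdot 8 \left(-2 + 8\right) = -71574 + \frac{8}{3} \cdot 8 \cdot 6 = -71574 + 128 = -71446$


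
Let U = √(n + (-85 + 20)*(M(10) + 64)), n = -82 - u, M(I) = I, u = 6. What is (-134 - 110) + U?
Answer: -244 + I*√4898 ≈ -244.0 + 69.986*I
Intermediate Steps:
n = -88 (n = -82 - 1*6 = -82 - 6 = -88)
U = I*√4898 (U = √(-88 + (-85 + 20)*(10 + 64)) = √(-88 - 65*74) = √(-88 - 4810) = √(-4898) = I*√4898 ≈ 69.986*I)
(-134 - 110) + U = (-134 - 110) + I*√4898 = -244 + I*√4898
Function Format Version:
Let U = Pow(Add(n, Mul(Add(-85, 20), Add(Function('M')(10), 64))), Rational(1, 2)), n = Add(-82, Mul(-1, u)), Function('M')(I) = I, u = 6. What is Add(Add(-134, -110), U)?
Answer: Add(-244, Mul(I, Pow(4898, Rational(1, 2)))) ≈ Add(-244.00, Mul(69.986, I))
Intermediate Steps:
n = -88 (n = Add(-82, Mul(-1, 6)) = Add(-82, -6) = -88)
U = Mul(I, Pow(4898, Rational(1, 2))) (U = Pow(Add(-88, Mul(Add(-85, 20), Add(10, 64))), Rational(1, 2)) = Pow(Add(-88, Mul(-65, 74)), Rational(1, 2)) = Pow(Add(-88, -4810), Rational(1, 2)) = Pow(-4898, Rational(1, 2)) = Mul(I, Pow(4898, Rational(1, 2))) ≈ Mul(69.986, I))
Add(Add(-134, -110), U) = Add(Add(-134, -110), Mul(I, Pow(4898, Rational(1, 2)))) = Add(-244, Mul(I, Pow(4898, Rational(1, 2))))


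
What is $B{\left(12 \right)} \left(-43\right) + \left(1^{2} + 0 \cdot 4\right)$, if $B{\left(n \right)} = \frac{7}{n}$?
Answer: $- \frac{289}{12} \approx -24.083$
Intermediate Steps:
$B{\left(12 \right)} \left(-43\right) + \left(1^{2} + 0 \cdot 4\right) = \frac{7}{12} \left(-43\right) + \left(1^{2} + 0 \cdot 4\right) = 7 \cdot \frac{1}{12} \left(-43\right) + \left(1 + 0\right) = \frac{7}{12} \left(-43\right) + 1 = - \frac{301}{12} + 1 = - \frac{289}{12}$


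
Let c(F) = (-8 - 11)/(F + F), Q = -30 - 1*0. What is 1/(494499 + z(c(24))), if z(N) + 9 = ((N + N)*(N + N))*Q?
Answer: 96/47469235 ≈ 2.0224e-6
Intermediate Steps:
Q = -30 (Q = -30 + 0 = -30)
c(F) = -19/(2*F) (c(F) = -19*1/(2*F) = -19/(2*F))
z(N) = -9 - 120*N² (z(N) = -9 + ((N + N)*(N + N))*(-30) = -9 + ((2*N)*(2*N))*(-30) = -9 + (4*N²)*(-30) = -9 - 120*N²)
1/(494499 + z(c(24))) = 1/(494499 + (-9 - 120*(-19/2/24)²)) = 1/(494499 + (-9 - 120*(-19/2*1/24)²)) = 1/(494499 + (-9 - 120*(-19/48)²)) = 1/(494499 + (-9 - 120*361/2304)) = 1/(494499 + (-9 - 1805/96)) = 1/(494499 - 2669/96) = 1/(47469235/96) = 96/47469235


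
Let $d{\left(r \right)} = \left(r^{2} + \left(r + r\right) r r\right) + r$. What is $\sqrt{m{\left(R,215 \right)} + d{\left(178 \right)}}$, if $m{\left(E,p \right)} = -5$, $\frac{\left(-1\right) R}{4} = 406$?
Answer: $\sqrt{11311361} \approx 3363.2$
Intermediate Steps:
$R = -1624$ ($R = \left(-4\right) 406 = -1624$)
$d{\left(r \right)} = r + r^{2} + 2 r^{3}$ ($d{\left(r \right)} = \left(r^{2} + 2 r r r\right) + r = \left(r^{2} + 2 r^{2} r\right) + r = \left(r^{2} + 2 r^{3}\right) + r = r + r^{2} + 2 r^{3}$)
$\sqrt{m{\left(R,215 \right)} + d{\left(178 \right)}} = \sqrt{-5 + 178 \left(1 + 178 + 2 \cdot 178^{2}\right)} = \sqrt{-5 + 178 \left(1 + 178 + 2 \cdot 31684\right)} = \sqrt{-5 + 178 \left(1 + 178 + 63368\right)} = \sqrt{-5 + 178 \cdot 63547} = \sqrt{-5 + 11311366} = \sqrt{11311361}$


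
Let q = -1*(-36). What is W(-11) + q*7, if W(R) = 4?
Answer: 256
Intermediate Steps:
q = 36
W(-11) + q*7 = 4 + 36*7 = 4 + 252 = 256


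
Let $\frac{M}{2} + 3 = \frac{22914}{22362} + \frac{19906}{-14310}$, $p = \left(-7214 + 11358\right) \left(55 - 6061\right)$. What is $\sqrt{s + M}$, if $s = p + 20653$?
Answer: $\frac{i \sqrt{1964898917653497906405}}{8888895} \approx 4986.8 i$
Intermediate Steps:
$p = -24888864$ ($p = 4144 \left(-6006\right) = -24888864$)
$s = -24868211$ ($s = -24888864 + 20653 = -24868211$)
$M = - \frac{179539882}{26666685}$ ($M = -6 + 2 \left(\frac{22914}{22362} + \frac{19906}{-14310}\right) = -6 + 2 \left(22914 \cdot \frac{1}{22362} + 19906 \left(- \frac{1}{14310}\right)\right) = -6 + 2 \left(\frac{3819}{3727} - \frac{9953}{7155}\right) = -6 + 2 \left(- \frac{9769886}{26666685}\right) = -6 - \frac{19539772}{26666685} = - \frac{179539882}{26666685} \approx -6.7327$)
$\sqrt{s + M} = \sqrt{-24868211 - \frac{179539882}{26666685}} = \sqrt{- \frac{663152928790417}{26666685}} = \frac{i \sqrt{1964898917653497906405}}{8888895}$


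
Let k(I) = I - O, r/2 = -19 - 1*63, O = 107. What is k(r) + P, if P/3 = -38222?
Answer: -114937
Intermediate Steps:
r = -164 (r = 2*(-19 - 1*63) = 2*(-19 - 63) = 2*(-82) = -164)
P = -114666 (P = 3*(-38222) = -114666)
k(I) = -107 + I (k(I) = I - 1*107 = I - 107 = -107 + I)
k(r) + P = (-107 - 164) - 114666 = -271 - 114666 = -114937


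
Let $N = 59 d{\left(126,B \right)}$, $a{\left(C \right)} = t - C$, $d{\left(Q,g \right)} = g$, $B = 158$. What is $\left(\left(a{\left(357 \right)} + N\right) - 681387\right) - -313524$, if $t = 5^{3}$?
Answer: $-358773$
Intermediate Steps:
$t = 125$
$a{\left(C \right)} = 125 - C$
$N = 9322$ ($N = 59 \cdot 158 = 9322$)
$\left(\left(a{\left(357 \right)} + N\right) - 681387\right) - -313524 = \left(\left(\left(125 - 357\right) + 9322\right) - 681387\right) - -313524 = \left(\left(\left(125 - 357\right) + 9322\right) - 681387\right) + 313524 = \left(\left(-232 + 9322\right) - 681387\right) + 313524 = \left(9090 - 681387\right) + 313524 = -672297 + 313524 = -358773$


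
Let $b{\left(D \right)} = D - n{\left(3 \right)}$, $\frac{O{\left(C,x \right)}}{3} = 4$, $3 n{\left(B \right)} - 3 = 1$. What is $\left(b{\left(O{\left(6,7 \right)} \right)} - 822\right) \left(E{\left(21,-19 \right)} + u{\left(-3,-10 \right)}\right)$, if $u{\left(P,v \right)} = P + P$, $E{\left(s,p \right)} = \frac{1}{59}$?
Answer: $\frac{859202}{177} \approx 4854.3$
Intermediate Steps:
$n{\left(B \right)} = \frac{4}{3}$ ($n{\left(B \right)} = 1 + \frac{1}{3} \cdot 1 = 1 + \frac{1}{3} = \frac{4}{3}$)
$E{\left(s,p \right)} = \frac{1}{59}$
$O{\left(C,x \right)} = 12$ ($O{\left(C,x \right)} = 3 \cdot 4 = 12$)
$u{\left(P,v \right)} = 2 P$
$b{\left(D \right)} = - \frac{4}{3} + D$ ($b{\left(D \right)} = D - \frac{4}{3} = - \frac{4}{3} + D$)
$\left(b{\left(O{\left(6,7 \right)} \right)} - 822\right) \left(E{\left(21,-19 \right)} + u{\left(-3,-10 \right)}\right) = \left(\left(- \frac{4}{3} + 12\right) - 822\right) \left(\frac{1}{59} + 2 \left(-3\right)\right) = \left(\frac{32}{3} - 822\right) \left(\frac{1}{59} - 6\right) = \left(- \frac{2434}{3}\right) \left(- \frac{353}{59}\right) = \frac{859202}{177}$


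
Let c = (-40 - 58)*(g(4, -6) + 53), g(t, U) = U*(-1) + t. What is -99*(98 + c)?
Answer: 601524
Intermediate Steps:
g(t, U) = t - U (g(t, U) = -U + t = t - U)
c = -6174 (c = (-40 - 58)*((4 - 1*(-6)) + 53) = -98*((4 + 6) + 53) = -98*(10 + 53) = -98*63 = -6174)
-99*(98 + c) = -99*(98 - 6174) = -99*(-6076) = 601524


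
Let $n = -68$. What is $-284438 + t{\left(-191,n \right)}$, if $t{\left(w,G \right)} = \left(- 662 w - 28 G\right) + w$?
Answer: $-156283$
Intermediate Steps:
$t{\left(w,G \right)} = - 661 w - 28 G$
$-284438 + t{\left(-191,n \right)} = -284438 - -128155 = -284438 + \left(126251 + 1904\right) = -284438 + 128155 = -156283$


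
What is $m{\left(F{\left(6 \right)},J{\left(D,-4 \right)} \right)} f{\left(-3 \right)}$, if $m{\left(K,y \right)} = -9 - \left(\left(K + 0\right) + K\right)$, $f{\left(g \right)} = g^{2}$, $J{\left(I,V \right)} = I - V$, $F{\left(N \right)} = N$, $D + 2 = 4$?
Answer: $-189$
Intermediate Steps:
$D = 2$ ($D = -2 + 4 = 2$)
$m{\left(K,y \right)} = -9 - 2 K$ ($m{\left(K,y \right)} = -9 - \left(K + K\right) = -9 - 2 K$)
$m{\left(F{\left(6 \right)},J{\left(D,-4 \right)} \right)} f{\left(-3 \right)} = \left(-9 - 12\right) \left(-3\right)^{2} = \left(-9 - 12\right) 9 = \left(-21\right) 9 = -189$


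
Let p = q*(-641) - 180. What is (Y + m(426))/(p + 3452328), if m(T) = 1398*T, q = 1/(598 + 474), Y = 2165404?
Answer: 2959740544/3700702015 ≈ 0.79978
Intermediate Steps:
q = 1/1072 ≈ 0.00093284
p = -193601/1072 (p = (1/1072)*(-641) - 180 = -641/1072 - 180 = -193601/1072 ≈ -180.60)
(Y + m(426))/(p + 3452328) = (2165404 + 1398*426)/(-193601/1072 + 3452328) = (2165404 + 595548)/(3700702015/1072) = 2760952*(1072/3700702015) = 2959740544/3700702015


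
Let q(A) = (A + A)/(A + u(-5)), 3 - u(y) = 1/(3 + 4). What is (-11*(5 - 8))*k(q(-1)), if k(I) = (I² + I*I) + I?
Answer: 6930/169 ≈ 41.006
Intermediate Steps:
u(y) = 20/7 (u(y) = 3 - 1/(3 + 4) = 3 - 1/7 = 3 - 1*⅐ = 3 - ⅐ = 20/7)
q(A) = 2*A/(20/7 + A) (q(A) = (A + A)/(A + 20/7) = (2*A)/(20/7 + A) = 2*A/(20/7 + A))
k(I) = I + 2*I² (k(I) = (I² + I²) + I = 2*I² + I = I + 2*I²)
(-11*(5 - 8))*k(q(-1)) = (-11*(5 - 8))*((14*(-1)/(20 + 7*(-1)))*(1 + 2*(14*(-1)/(20 + 7*(-1))))) = (-11*(-3))*((14*(-1)/(20 - 7))*(1 + 2*(14*(-1)/(20 - 7)))) = 33*((14*(-1)/13)*(1 + 2*(14*(-1)/13))) = 33*((14*(-1)*(1/13))*(1 + 2*(14*(-1)*(1/13)))) = 33*(-14*(1 + 2*(-14/13))/13) = 33*(-14*(1 - 28/13)/13) = 33*(-14/13*(-15/13)) = 33*(210/169) = 6930/169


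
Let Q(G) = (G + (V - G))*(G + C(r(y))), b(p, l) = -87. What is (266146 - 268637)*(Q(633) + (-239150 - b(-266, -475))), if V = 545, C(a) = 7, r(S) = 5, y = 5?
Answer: -273354867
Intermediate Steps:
Q(G) = 3815 + 545*G (Q(G) = (G + (545 - G))*(G + 7) = 545*(7 + G) = 3815 + 545*G)
(266146 - 268637)*(Q(633) + (-239150 - b(-266, -475))) = (266146 - 268637)*((3815 + 545*633) + (-239150 - 1*(-87))) = -2491*((3815 + 344985) + (-239150 + 87)) = -2491*(348800 - 239063) = -2491*109737 = -273354867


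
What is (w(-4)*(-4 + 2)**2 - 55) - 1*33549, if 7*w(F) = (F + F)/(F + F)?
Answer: -235224/7 ≈ -33603.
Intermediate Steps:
w(F) = 1/7 (w(F) = ((F + F)/(F + F))/7 = ((2*F)/((2*F)))/7 = ((2*F)*(1/(2*F)))/7 = (1/7)*1 = 1/7)
(w(-4)*(-4 + 2)**2 - 55) - 1*33549 = ((-4 + 2)**2/7 - 55) - 1*33549 = ((1/7)*(-2)**2 - 55) - 33549 = ((1/7)*4 - 55) - 33549 = (4/7 - 55) - 33549 = -381/7 - 33549 = -235224/7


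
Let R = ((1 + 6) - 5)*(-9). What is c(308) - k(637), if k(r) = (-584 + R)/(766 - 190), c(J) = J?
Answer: 89005/288 ≈ 309.04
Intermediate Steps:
R = -18 (R = (7 - 5)*(-9) = 2*(-9) = -18)
k(r) = -301/288 (k(r) = (-584 - 18)/(766 - 190) = -602/576 = -602*1/576 = -301/288)
c(308) - k(637) = 308 - 1*(-301/288) = 308 + 301/288 = 89005/288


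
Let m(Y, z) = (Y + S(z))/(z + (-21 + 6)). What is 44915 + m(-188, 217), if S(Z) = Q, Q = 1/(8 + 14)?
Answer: 199598125/4444 ≈ 44914.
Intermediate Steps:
Q = 1/22 ≈ 0.045455
S(Z) = 1/22
m(Y, z) = (1/22 + Y)/(-15 + z) (m(Y, z) = (Y + 1/22)/(z + (-21 + 6)) = (1/22 + Y)/(z - 15) = (1/22 + Y)/(-15 + z))
44915 + m(-188, 217) = 44915 + (1/22 - 188)/(-15 + 217) = 44915 - 4135/22/202 = 44915 + (1/202)*(-4135/22) = 44915 - 4135/4444 = 199598125/4444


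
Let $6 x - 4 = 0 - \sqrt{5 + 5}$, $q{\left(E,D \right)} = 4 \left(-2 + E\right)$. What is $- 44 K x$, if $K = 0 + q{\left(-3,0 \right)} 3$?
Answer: $1760 - 440 \sqrt{10} \approx 368.6$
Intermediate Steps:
$q{\left(E,D \right)} = -8 + 4 E$
$K = -60$ ($K = 0 + \left(-8 + 4 \left(-3\right)\right) 3 = 0 + \left(-8 - 12\right) 3 = 0 - 60 = -60$)
$x = \frac{2}{3} - \frac{\sqrt{10}}{6}$ ($x = \frac{2}{3} + \frac{0 - \sqrt{5 + 5}}{6} = \frac{2}{3} + \frac{0 - \sqrt{10}}{6} = \frac{2}{3} + \frac{\left(-1\right) \sqrt{10}}{6} = \frac{2}{3} - \frac{\sqrt{10}}{6} \approx 0.13962$)
$- 44 K x = \left(-44\right) \left(-60\right) \left(\frac{2}{3} - \frac{\sqrt{10}}{6}\right) = 2640 \left(\frac{2}{3} - \frac{\sqrt{10}}{6}\right) = 1760 - 440 \sqrt{10}$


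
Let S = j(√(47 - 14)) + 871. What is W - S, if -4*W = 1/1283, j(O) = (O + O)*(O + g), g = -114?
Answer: -4808685/5132 + 228*√33 ≈ 372.76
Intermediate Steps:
j(O) = 2*O*(-114 + O) (j(O) = (O + O)*(O - 114) = (2*O)*(-114 + O) = 2*O*(-114 + O))
W = -1/5132 (W = -¼/1283 = -¼*1/1283 = -1/5132 ≈ -0.00019486)
S = 871 + 2*√33*(-114 + √33) (S = 2*√(47 - 14)*(-114 + √(47 - 14)) + 871 = 2*√33*(-114 + √33) + 871 = 871 + 2*√33*(-114 + √33) ≈ -372.76)
W - S = -1/5132 - (937 - 228*√33) = -1/5132 + (-937 + 228*√33) = -4808685/5132 + 228*√33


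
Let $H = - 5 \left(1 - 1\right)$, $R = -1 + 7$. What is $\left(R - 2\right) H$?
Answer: $0$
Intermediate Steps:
$R = 6$
$H = 0$ ($H = - 5 \left(1 - 1\right) = \left(-5\right) 0 = 0$)
$\left(R - 2\right) H = \left(6 - 2\right) 0 = 4 \cdot 0 = 0$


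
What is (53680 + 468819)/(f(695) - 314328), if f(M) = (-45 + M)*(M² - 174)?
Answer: 522499/313538822 ≈ 0.0016665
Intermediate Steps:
f(M) = (-174 + M²)*(-45 + M) (f(M) = (-45 + M)*(-174 + M²) = (-174 + M²)*(-45 + M))
(53680 + 468819)/(f(695) - 314328) = (53680 + 468819)/((7830 + 695³ - 174*695 - 45*695²) - 314328) = 522499/((7830 + 335702375 - 120930 - 45*483025) - 314328) = 522499/((7830 + 335702375 - 120930 - 21736125) - 314328) = 522499/(313853150 - 314328) = 522499/313538822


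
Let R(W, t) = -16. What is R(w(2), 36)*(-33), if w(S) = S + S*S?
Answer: 528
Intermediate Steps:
w(S) = S + S²
R(w(2), 36)*(-33) = -16*(-33) = 528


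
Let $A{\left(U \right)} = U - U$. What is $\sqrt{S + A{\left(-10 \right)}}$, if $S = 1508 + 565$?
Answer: $\sqrt{2073} \approx 45.53$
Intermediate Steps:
$S = 2073$
$A{\left(U \right)} = 0$
$\sqrt{S + A{\left(-10 \right)}} = \sqrt{2073 + 0} = \sqrt{2073}$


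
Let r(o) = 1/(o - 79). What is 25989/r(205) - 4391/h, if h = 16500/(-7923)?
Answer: 18021973631/5500 ≈ 3.2767e+6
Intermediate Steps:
r(o) = 1/(-79 + o)
h = -5500/2641 (h = 16500*(-1/7923) = -5500/2641 ≈ -2.0825)
25989/r(205) - 4391/h = 25989/(1/(-79 + 205)) - 4391/(-5500/2641) = 25989/(1/126) - 4391*(-2641/5500) = 25989/(1/126) + 11596631/5500 = 25989*126 + 11596631/5500 = 3274614 + 11596631/5500 = 18021973631/5500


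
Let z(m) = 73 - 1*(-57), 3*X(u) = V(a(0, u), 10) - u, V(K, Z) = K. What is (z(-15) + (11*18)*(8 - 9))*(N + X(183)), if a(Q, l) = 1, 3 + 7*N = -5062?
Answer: 1119892/21 ≈ 53328.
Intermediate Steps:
N = -5065/7 (N = -3/7 + (1/7)*(-5062) = -3/7 - 5062/7 = -5065/7 ≈ -723.57)
X(u) = 1/3 - u/3 (X(u) = (1 - u)/3 = 1/3 - u/3)
z(m) = 130 (z(m) = 73 + 57 = 130)
(z(-15) + (11*18)*(8 - 9))*(N + X(183)) = (130 + (11*18)*(8 - 9))*(-5065/7 + (1/3 - 1/3*183)) = (130 + 198*(-1))*(-5065/7 + (1/3 - 61)) = (130 - 198)*(-5065/7 - 182/3) = -68*(-16469/21) = 1119892/21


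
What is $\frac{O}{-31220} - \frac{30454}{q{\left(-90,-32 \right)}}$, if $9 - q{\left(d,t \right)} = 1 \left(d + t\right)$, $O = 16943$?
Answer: $- \frac{952993413}{4089820} \approx -233.02$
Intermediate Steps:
$q{\left(d,t \right)} = 9 - d - t$ ($q{\left(d,t \right)} = 9 - 1 \left(d + t\right) = 9 - \left(d + t\right) = 9 - d - t$)
$\frac{O}{-31220} - \frac{30454}{q{\left(-90,-32 \right)}} = \frac{16943}{-31220} - \frac{30454}{9 - -90 - -32} = 16943 \left(- \frac{1}{31220}\right) - \frac{30454}{9 + 90 + 32} = - \frac{16943}{31220} - \frac{30454}{131} = - \frac{952993413}{4089820}$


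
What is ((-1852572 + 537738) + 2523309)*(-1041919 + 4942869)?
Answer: 4714200551250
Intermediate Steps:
((-1852572 + 537738) + 2523309)*(-1041919 + 4942869) = (-1314834 + 2523309)*3900950 = 1208475*3900950 = 4714200551250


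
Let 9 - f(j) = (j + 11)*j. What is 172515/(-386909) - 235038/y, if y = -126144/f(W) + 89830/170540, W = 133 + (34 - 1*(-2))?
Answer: -5240409398122083387/104226483126689 ≈ -50279.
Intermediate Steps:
W = 169 (W = 133 + (34 + 2) = 133 + 36 = 169)
f(j) = 9 - j*(11 + j) (f(j) = 9 - (j + 11)*j = 9 - (11 + j)*j = 9 - j*(11 + j))
y = 269382421/57625466 (y = -126144/(9 - 1*169² - 11*169) + 89830/170540 = -126144/(9 - 1*28561 - 1859) + 89830*(1/170540) = -126144/(9 - 28561 - 1859) + 8983/17054 = -126144/(-30411) + 8983/17054 = -126144*(-1/30411) + 8983/17054 = 14016/3379 + 8983/17054 = 269382421/57625466 ≈ 4.6747)
172515/(-386909) - 235038/y = 172515/(-386909) - 235038/269382421/57625466 = 172515*(-1/386909) - 235038*57625466/269382421 = -172515/386909 - 13544174277708/269382421 = -5240409398122083387/104226483126689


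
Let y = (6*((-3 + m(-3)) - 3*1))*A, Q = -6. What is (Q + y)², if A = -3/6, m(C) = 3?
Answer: 9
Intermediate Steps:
A = -½ (A = -3*⅙ = -½ ≈ -0.50000)
y = 9 (y = (6*((-3 + 3) - 3*1))*(-½) = (6*(0 - 3))*(-½) = (6*(-3))*(-½) = -18*(-½) = 9)
(Q + y)² = (-6 + 9)² = 3² = 9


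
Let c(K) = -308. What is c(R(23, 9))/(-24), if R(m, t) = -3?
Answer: 77/6 ≈ 12.833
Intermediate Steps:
c(R(23, 9))/(-24) = -308/(-24) = -1/24*(-308) = 77/6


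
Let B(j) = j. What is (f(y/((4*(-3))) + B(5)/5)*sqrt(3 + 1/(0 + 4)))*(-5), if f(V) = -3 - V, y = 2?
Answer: 115*sqrt(13)/12 ≈ 34.553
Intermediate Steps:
(f(y/((4*(-3))) + B(5)/5)*sqrt(3 + 1/(0 + 4)))*(-5) = ((-3 - (2/((4*(-3))) + 5/5))*sqrt(3 + 1/(0 + 4)))*(-5) = ((-3 - (2/(-12) + 5*(1/5)))*sqrt(3 + 1/4))*(-5) = ((-3 - (2*(-1/12) + 1))*sqrt(3 + 1/4))*(-5) = ((-3 - (-1/6 + 1))*sqrt(13/4))*(-5) = ((-3 - 1*5/6)*(sqrt(13)/2))*(-5) = ((-3 - 5/6)*(sqrt(13)/2))*(-5) = -23*sqrt(13)/12*(-5) = 115*sqrt(13)/12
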